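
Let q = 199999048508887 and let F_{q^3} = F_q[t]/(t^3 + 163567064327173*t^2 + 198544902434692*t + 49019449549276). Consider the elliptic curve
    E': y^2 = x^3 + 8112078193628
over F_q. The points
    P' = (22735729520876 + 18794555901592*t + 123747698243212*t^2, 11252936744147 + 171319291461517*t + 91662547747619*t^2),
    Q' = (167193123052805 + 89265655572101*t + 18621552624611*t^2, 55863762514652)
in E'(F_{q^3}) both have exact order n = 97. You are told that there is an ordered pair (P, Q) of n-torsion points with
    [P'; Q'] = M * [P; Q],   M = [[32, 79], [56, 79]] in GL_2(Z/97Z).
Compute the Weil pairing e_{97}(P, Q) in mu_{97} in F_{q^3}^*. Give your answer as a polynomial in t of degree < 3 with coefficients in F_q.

103786126049510 + 179578757908717*t + 90427871313035*t^2

Alternating bilinearity on E[97] (values in mu_{97} in F_{199999048508887^3}) gives e(P',Q') = e(P,Q)^det(M).
32*79 - 79*56 = -1896; reduced mod 97: det = 44, inverse 86.
7-bit Miller (1100001) on E'/F_{199999048508887} with a'=0, b'=8112078193628: accumulate tangent/chord ratios at Q'+S and P'+S'.
So e_{97}(P',Q') = 92507605213288 + 171377561219474*t + 6818681353433*t^2.
Hence e(P,Q) = 103786126049510 + 179578757908717*t + 90427871313035*t^2 in F_{199999048508887^3}^*.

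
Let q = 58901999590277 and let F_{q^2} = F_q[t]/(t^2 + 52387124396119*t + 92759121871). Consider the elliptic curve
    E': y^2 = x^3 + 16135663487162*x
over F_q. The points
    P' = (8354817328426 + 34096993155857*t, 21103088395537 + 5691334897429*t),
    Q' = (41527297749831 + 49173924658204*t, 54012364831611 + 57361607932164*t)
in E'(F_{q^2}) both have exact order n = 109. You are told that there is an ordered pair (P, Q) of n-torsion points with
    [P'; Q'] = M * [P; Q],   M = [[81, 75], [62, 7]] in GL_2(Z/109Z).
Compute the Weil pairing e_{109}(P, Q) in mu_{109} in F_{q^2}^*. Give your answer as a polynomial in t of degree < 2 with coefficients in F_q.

Since e_{109}(P,P)=e_{109}(Q,Q)=1 and e_{109}(Q,P)=e_{109}(P,Q)^{-1}, expanding e_{109}(81*P + 75*Q,62*P + 7*Q) leaves e(P,Q)^det(M).
det M = 81*7 - 75*62 = -4083 = 59 (mod 109); 59^{-1} = 85 (mod 109).
n = 109 = (1101101)_2 (7 bits, wt 5); accumulate f_{109,P'}(Q'+S)/f_{109,P'}(S) along the 6-step ladder.
Result: e(P',Q') = 38998799709214 + 25515681952161*t.
e_{109}(P,Q) = (38998799709214 + 25515681952161*t)^{85} = 25657978269319 + 17482272857102*t.

25657978269319 + 17482272857102*t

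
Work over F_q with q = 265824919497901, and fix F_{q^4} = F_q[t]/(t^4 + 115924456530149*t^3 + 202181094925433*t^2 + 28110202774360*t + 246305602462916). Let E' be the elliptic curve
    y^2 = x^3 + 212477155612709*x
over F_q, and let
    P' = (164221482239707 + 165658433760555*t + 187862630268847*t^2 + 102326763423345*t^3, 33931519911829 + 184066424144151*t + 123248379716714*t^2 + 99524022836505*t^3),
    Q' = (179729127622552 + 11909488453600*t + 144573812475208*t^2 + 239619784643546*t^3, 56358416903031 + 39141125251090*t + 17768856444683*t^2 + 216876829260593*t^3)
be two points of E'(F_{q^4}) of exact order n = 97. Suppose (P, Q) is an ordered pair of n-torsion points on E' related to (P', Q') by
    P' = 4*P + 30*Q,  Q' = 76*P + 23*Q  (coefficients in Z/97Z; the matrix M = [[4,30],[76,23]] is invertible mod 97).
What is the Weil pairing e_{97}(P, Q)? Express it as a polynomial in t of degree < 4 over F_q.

94796445663240 + 90618359364278*t + 112951474886626*t^2 + 32262147176549*t^3

e_{97}(aP+bQ,cP+dQ) = e_{97}(P,Q)^(ad-bc); with (a,b,c,d)=(4,30,76,23) this gives the det-97 law.
det M = 4*23 - 30*76 = -2188 = 43 (mod 97); 43^{-1} = 88 (mod 97).
n = 97 = (1100001)_2 (7 bits, wt 3); accumulate f_{97,P'}(Q'+S)/f_{97,P'}(S) along the 6-step ladder.
f_P(D_Q)/f_Q(D_P) = 160150612443129 + 74000531602641*t + 10879544184264*t^2 + 202735478398446*t^3.
Hence e(P,Q) = 94796445663240 + 90618359364278*t + 112951474886626*t^2 + 32262147176549*t^3 in F_{265824919497901^4}^*.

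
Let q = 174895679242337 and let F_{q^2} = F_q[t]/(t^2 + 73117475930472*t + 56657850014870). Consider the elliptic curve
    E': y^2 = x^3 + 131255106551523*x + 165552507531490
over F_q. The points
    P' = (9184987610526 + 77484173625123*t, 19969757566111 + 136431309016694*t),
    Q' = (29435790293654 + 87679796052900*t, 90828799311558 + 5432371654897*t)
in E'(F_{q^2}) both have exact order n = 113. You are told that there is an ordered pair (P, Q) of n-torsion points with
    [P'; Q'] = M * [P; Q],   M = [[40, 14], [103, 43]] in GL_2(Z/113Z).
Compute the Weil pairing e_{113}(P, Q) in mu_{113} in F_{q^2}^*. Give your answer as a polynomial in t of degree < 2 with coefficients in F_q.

122361677116785 + 164557704876657*t

Since e_{113}(P,P)=e_{113}(Q,Q)=1 and e_{113}(Q,P)=e_{113}(P,Q)^{-1}, expanding e_{113}(40*P + 14*Q,103*P + 43*Q) leaves e(P,Q)^det(M).
det M = 40*43 - 14*103 = 278 = 52 (mod 113); 52^{-1} = 50 (mod 113).
7-bit Miller (1110001) on E'/F_{174895679242337} with a'=131255106551523, b'=165552507531490: accumulate tangent/chord ratios at Q'+S and P'+S'.
So e_{113}(P',Q') = 138494477925982 + 3683683113244*t.
(138494477925982 + 3683683113244*t)^{50} mod (174895679242337,f) = 122361677116785 + 164557704876657*t.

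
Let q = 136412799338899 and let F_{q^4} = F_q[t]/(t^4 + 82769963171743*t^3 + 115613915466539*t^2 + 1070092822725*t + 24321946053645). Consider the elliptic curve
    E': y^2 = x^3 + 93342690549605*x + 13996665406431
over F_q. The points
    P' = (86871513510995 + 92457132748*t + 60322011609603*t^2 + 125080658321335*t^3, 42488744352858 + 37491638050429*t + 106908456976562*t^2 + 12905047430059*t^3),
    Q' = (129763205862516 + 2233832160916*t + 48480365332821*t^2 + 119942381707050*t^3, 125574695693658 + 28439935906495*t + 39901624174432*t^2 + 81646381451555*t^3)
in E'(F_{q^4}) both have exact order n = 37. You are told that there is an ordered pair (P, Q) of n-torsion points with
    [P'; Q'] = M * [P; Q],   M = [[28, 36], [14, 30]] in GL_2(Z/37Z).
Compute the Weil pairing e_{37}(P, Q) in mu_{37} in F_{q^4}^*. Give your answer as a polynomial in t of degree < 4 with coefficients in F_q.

Under M = [[28,36],[14,30]] in GL_2(Z/37), e_{37}(P',Q') = e_{37}(P,Q)^(28*30-36*14 mod 37).
So e_{37}(P,Q) = e_{37}(P',Q')^{25}, since 3*25 = 1 mod 37.
Miller loop for e_{37} over F_{136412799338899^4}: bits of 37 = 100101; 5 double steps + 2 add steps, l/v at each.
Miller gives e_{37}(P',Q') = 125586748979572 + 57602496583730*t + 88714699846444*t^2 + 93055113995669*t^3 in F_{136412799338899^4}.
e_{37}(P,Q) = (125586748979572 + 57602496583730*t + 88714699846444*t^2 + 93055113995669*t^3)^{25} = 104677087472508 + 64406546826731*t + 94324990594851*t^2 + 108105153580427*t^3.

104677087472508 + 64406546826731*t + 94324990594851*t^2 + 108105153580427*t^3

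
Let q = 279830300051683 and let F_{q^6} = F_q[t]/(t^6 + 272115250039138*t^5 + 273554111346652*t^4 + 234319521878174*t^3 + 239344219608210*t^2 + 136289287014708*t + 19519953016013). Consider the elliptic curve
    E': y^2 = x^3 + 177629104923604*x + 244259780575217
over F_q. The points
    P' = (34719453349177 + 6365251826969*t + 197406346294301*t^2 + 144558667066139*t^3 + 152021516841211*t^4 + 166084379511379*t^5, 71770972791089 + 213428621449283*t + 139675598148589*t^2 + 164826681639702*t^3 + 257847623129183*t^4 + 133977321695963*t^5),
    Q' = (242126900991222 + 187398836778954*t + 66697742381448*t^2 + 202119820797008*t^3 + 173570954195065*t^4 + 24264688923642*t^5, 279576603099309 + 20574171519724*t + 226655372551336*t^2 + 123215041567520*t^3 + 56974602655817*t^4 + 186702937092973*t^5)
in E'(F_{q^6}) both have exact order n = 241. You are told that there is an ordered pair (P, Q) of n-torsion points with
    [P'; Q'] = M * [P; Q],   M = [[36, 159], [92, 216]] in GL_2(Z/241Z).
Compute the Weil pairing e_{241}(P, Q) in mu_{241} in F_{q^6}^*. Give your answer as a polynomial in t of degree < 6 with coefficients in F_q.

The 241-Weil pairing on E[241] over F_{279830300051683} is alternating-bilinear: e_{241}(P',Q') = e_{241}(P,Q)^det(M).
So e_{241}(P,Q) = e_{241}(P',Q')^{95}, since 137*95 = 1 mod 241.
Run Miller on y^2=x^3+177629104923604*x+244259780575217 over F_{279830300051683}: ladder 11110001 (8 bits); e = f_P(D_Q)/f_Q(D_P).
Result: e(P',Q') = 253879625702749 + 46342083016225*t + 127355268549019*t^2 + 236403684609304*t^3 + 61278766927659*t^4 + 53176876138716*t^5.
(253879625702749 + 46342083016225*t + 127355268549019*t^2 + 236403684609304*t^3 + 61278766927659*t^4 + 53176876138716*t^5)^{95} mod (279830300051683,f) = 13700037918673 + 169576733664986*t + 235268553700942*t^2 + 44017629901769*t^3 + 166863531645825*t^4 + 241324506838263*t^5.

13700037918673 + 169576733664986*t + 235268553700942*t^2 + 44017629901769*t^3 + 166863531645825*t^4 + 241324506838263*t^5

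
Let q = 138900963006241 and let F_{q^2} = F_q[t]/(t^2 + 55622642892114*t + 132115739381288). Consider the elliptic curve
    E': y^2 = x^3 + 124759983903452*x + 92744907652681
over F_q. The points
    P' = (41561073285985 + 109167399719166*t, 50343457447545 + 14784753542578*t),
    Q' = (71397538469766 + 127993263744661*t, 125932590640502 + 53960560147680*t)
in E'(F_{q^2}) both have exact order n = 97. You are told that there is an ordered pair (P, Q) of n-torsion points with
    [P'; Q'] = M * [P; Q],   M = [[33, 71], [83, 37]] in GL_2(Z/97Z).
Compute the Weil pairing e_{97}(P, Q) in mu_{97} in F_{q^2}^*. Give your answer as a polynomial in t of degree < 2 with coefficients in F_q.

Since e_{97}(P,P)=e_{97}(Q,Q)=1 and e_{97}(Q,P)=e_{97}(P,Q)^{-1}, expanding e_{97}(33*P + 71*Q,83*P + 37*Q) leaves e(P,Q)^det(M).
det(M) mod 97 = 81; its inverse in (Z/97)^* is 6 (check: 81*6 mod 97 = 1).
n = 97 = (1100001)_2 (7 bits, wt 3); accumulate f_{97,P'}(Q'+S)/f_{97,P'}(S) along the 6-step ladder.
Result: e(P',Q') = 77081914610225 + 106581719133877*t.
(77081914610225 + 106581719133877*t)^{6} mod (138900963006241,f) = 10839741487446 + 76442480807713*t.

10839741487446 + 76442480807713*t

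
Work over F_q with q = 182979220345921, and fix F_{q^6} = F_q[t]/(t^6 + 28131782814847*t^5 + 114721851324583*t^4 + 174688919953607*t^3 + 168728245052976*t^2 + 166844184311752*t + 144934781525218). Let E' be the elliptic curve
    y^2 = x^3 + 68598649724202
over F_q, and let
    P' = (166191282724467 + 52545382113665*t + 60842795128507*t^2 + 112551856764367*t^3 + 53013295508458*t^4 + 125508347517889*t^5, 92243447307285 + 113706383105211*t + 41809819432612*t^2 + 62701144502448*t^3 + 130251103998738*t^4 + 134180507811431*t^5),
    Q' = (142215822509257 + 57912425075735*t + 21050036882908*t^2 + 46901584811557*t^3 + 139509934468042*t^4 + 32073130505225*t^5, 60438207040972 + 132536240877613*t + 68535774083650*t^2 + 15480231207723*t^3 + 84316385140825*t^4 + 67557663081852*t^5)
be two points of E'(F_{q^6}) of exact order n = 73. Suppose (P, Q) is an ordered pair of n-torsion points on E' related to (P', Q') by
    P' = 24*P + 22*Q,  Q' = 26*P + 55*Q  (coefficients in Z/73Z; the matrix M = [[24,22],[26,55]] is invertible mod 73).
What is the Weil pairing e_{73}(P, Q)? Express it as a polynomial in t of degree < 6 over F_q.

31122712763679 + 78050401529239*t + 130632480604043*t^2 + 88643760696537*t^3 + 98191974087627*t^4 + 80227056572514*t^5

Alternating bilinearity on E[73] (values in mu_{73} in F_{182979220345921^6}) gives e(P',Q') = e(P,Q)^det(M).
So e_{73}(P,Q) = e_{73}(P',Q')^{69}, since 18*69 = 1 mod 73.
Build f_{73,P'} and f_{73,Q'} via the 7-bit ladder of 73=1001001_2; evaluate at shifted divisors; quotient in F_{182979220345921^6}.
Result: e(P',Q') = 126552891472691 + 177544827747295*t + 87909379503792*t^2 + 180104404468686*t^3 + 152591164889845*t^4 + 52128206297996*t^5.
Raise to 69: e(P,Q) = 31122712763679 + 78050401529239*t + 130632480604043*t^2 + 88643760696537*t^3 + 98191974087627*t^4 + 80227056572514*t^5 in mu_{73}.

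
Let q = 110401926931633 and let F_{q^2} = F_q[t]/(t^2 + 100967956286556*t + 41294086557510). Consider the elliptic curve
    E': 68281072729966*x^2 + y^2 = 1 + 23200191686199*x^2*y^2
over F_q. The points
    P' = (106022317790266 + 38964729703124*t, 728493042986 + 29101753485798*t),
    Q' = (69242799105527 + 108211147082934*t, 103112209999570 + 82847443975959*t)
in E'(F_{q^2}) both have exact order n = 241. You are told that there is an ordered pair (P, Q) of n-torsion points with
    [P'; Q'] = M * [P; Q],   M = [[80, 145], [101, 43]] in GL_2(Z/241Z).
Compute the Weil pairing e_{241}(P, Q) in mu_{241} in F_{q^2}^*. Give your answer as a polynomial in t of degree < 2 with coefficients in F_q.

101797410114968 + 63288908052159*t

e_{241} is bilinear + alternating on E[241], so e_{241}(80*P + 145*Q, 101*P + 43*Q) = e_{241}(P,Q)^(80*43-145*101).
det(M) mod 241 = 122; its inverse in (Z/241)^* is 81 (check: 122*81 mod 241 = 1).
Map (x,y)_Ed via u=(1+y)/(1-y), v=(1+y)/((1-y)x) to Montgomery A=67443657216857,B=43674704060780; then to (a',b')=(41571479209631,98117394311112).
8-bit Miller (11110001) on E'/F_{110401926931633} with a'=41571479209631, b'=98117394311112: accumulate tangent/chord ratios at Q'+S and P'+S'.
Result: e(P',Q') = 72091262938955 + 40260832215727*t.
Thus e_{241}(P,Q) = 101797410114968 + 63288908052159*t.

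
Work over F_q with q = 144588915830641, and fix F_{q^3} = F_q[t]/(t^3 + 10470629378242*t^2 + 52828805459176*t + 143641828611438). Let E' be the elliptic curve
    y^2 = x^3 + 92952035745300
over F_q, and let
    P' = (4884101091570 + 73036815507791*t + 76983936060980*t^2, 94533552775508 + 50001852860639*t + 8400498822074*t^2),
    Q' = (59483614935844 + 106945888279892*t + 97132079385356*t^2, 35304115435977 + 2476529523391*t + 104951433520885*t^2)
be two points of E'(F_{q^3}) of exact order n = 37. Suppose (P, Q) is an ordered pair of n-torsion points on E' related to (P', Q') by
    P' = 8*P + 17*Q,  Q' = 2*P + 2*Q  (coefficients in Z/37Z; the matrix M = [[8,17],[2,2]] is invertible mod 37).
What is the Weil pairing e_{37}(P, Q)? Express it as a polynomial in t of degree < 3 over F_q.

e_{37}(aP+bQ,cP+dQ) = e_{37}(P,Q)^(ad-bc); with (a,b,c,d)=(8,17,2,2) this gives the det-37 law.
So e_{37}(P,Q) = e_{37}(P',Q')^{2}, since 19*2 = 1 mod 37.
Run Miller on y^2=x^3+92952035745300 over F_{144588915830641}: ladder 100101 (6 bits); e = f_P(D_Q)/f_Q(D_P).
The quotient is 2084263439655 + 131324130555535*t + 36440568453531*t^2.
Thus e_{37}(P,Q) = 18979317531070 + 105776526129073*t + 128059529432907*t^2.

18979317531070 + 105776526129073*t + 128059529432907*t^2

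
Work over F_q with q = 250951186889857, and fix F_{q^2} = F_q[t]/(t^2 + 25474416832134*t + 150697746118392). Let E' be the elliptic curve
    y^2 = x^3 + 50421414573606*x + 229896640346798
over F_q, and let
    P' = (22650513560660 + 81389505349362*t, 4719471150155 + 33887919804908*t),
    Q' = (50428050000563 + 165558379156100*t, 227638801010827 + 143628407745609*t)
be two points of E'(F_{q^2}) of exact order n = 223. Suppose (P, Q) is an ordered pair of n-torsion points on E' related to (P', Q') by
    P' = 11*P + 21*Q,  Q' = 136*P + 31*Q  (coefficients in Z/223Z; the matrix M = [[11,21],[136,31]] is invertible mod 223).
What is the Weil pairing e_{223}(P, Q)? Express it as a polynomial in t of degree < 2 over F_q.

87192912723529 + 204149001361316*t

e_{223} is bilinear + alternating on E[223], so e_{223}(11*P + 21*Q, 136*P + 31*Q) = e_{223}(P,Q)^(11*31-21*136).
11*31 - 21*136 = -2515; reduced mod 223: det = 161, inverse 205.
Build f_{223,P'} and f_{223,Q'} via the 8-bit ladder of 223=11011111_2; evaluate at shifted divisors; quotient in F_{250951186889857^2}.
So e_{223}(P',Q') = 99659665010715 + 55401834182737*t.
Raise to 205: e(P,Q) = 87192912723529 + 204149001361316*t in mu_{223}.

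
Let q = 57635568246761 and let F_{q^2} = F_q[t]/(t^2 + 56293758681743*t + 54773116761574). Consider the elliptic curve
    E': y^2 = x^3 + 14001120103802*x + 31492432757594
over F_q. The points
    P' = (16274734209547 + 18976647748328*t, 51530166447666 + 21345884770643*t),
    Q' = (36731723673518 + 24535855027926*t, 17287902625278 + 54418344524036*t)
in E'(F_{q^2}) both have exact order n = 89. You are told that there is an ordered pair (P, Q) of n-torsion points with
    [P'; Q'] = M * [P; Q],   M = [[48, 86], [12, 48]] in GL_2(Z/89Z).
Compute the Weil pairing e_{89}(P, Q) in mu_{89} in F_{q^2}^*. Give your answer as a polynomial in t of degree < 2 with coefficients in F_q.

Under M = [[48,86],[12,48]] in GL_2(Z/89), e_{89}(P',Q') = e_{89}(P,Q)^(48*48-86*12 mod 89).
det(M) mod 89 = 26; its inverse in (Z/89)^* is 24 (check: 26*24 mod 89 = 1).
Double-and-add over 1011001: 7-1 doublings, 4-1 additions; each step l_{T,T}/v_{2T} or l_{T,P'}/v at Q'+S for random S.
Miller gives e_{89}(P',Q') = 55428818823488 + 38325217442787*t in F_{57635568246761^2}.
Raise to 24: e(P,Q) = 3007846394341 + 4466929351312*t in mu_{89}.

3007846394341 + 4466929351312*t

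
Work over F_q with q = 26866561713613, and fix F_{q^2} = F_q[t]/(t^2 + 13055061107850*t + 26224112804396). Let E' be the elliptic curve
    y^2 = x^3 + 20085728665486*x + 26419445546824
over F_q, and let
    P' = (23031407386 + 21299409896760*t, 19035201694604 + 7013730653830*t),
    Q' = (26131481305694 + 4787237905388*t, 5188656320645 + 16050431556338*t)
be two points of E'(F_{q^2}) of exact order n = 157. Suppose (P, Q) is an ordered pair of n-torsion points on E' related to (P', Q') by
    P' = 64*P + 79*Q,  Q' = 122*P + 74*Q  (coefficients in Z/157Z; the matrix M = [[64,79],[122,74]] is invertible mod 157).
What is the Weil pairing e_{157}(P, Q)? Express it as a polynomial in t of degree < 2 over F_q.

The 157-Weil pairing on E[157] over F_{26866561713613} is alternating-bilinear: e_{157}(P',Q') = e_{157}(P,Q)^det(M).
So e_{157}(P,Q) = e_{157}(P',Q')^{148}, since 122*148 = 1 mod 157.
n = 157 = (10011101)_2 (8 bits, wt 5); accumulate f_{157,P'}(Q'+S)/f_{157,P'}(S) along the 7-step ladder.
So e_{157}(P',Q') = 15825641630673 + 11290022805202*t.
e_{157}(P,Q) = (15825641630673 + 11290022805202*t)^{148} = 5572347614829 + 18123507613504*t.

5572347614829 + 18123507613504*t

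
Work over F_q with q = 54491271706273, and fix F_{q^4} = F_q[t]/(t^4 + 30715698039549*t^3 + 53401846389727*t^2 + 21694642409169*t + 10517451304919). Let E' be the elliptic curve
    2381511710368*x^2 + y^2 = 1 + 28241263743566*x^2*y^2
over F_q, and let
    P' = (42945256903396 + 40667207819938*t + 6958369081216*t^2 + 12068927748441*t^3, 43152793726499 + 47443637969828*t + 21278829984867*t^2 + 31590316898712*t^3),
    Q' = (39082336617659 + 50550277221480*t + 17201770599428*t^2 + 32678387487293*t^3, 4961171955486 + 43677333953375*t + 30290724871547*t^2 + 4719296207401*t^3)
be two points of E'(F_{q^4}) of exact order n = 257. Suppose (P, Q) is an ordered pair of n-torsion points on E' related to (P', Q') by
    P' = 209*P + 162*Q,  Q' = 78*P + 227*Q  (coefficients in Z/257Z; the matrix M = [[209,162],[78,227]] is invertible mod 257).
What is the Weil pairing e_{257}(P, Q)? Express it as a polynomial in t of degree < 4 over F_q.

e_{257}(aP+bQ,cP+dQ) = e_{257}(P,Q)^(ad-bc); with (a,b,c,d)=(209,162,78,227) this gives the det-257 law.
det M = 209*227 - 162*78 = 34807 = 112 (mod 257); 112^{-1} = 218 (mod 257).
Edwards a_E,d_E -> Montgomery A=30569700762849,B=15777214208167 -> Weierstrass 53096463926829,0 via alpha=5103795908989,beta=20780697844837.
Build f_{257,P'} and f_{257,Q'} via the 9-bit ladder of 257=100000001_2; evaluate at shifted divisors; quotient in F_{54491271706273^4}.
f_P(D_Q)/f_Q(D_P) = 34162348034828 + 38390761485888*t + 51854539112563*t^2 + 3138836593261*t^3.
e_{257}(P,Q) = (34162348034828 + 38390761485888*t + 51854539112563*t^2 + 3138836593261*t^3)^{218} = 39177245751499 + 47401238768661*t + 28414146755089*t^2 + 13702360874761*t^3.

39177245751499 + 47401238768661*t + 28414146755089*t^2 + 13702360874761*t^3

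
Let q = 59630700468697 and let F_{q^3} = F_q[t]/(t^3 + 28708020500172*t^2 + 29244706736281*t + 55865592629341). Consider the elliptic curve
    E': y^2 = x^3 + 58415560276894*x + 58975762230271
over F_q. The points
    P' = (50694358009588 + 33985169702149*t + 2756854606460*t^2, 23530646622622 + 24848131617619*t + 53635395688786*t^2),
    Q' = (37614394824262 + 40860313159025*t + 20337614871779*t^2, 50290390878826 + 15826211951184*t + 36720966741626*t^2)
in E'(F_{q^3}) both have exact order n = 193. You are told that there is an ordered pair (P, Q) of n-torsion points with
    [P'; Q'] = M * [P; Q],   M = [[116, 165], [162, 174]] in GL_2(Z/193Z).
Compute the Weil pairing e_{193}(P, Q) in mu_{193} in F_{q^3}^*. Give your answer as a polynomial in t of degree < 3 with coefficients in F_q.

The 193-Weil pairing on E[193] over F_{59630700468697} is alternating-bilinear: e_{193}(P',Q') = e_{193}(P,Q)^det(M).
So e_{193}(P,Q) = e_{193}(P',Q')^{181}, since 16*181 = 1 mod 193.
Build f_{193,P'} and f_{193,Q'} via the 8-bit ladder of 193=11000001_2; evaluate at shifted divisors; quotient in F_{59630700468697^3}.
So e_{193}(P',Q') = 22493035970972 + 675433105381*t + 13715060125543*t^2.
e_{193}(P,Q) = (22493035970972 + 675433105381*t + 13715060125543*t^2)^{181} = 384638823598 + 43205333887017*t + 28022075882328*t^2.

384638823598 + 43205333887017*t + 28022075882328*t^2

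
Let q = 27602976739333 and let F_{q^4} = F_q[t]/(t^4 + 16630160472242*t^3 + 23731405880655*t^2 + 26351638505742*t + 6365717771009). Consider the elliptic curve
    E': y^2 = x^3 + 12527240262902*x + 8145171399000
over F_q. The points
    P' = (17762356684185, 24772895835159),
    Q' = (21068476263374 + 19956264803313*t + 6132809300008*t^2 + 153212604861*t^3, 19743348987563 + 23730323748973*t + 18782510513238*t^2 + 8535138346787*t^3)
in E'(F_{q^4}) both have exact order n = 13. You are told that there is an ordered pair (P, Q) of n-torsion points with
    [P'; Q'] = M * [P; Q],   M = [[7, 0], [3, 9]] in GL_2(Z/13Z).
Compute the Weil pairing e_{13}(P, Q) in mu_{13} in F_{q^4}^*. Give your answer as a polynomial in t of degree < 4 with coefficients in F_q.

12854473909508 + 7963176677664*t + 25624201281998*t^2 + 13313833389424*t^3

The 13-Weil pairing on E[13] over F_{27602976739333} is alternating-bilinear: e_{13}(P',Q') = e_{13}(P,Q)^det(M).
So e_{13}(P,Q) = e_{13}(P',Q')^{6}, since 11*6 = 1 mod 13.
Double-and-add over 1101: 4-1 doublings, 3-1 additions; each step l_{T,T}/v_{2T} or l_{T,P'}/v at Q'+S for random S.
Result: e(P',Q') = 6030551293049 + 22511511615151*t + 13656063186083*t^2 + 8178151859470*t^3.
(6030551293049 + 22511511615151*t + 13656063186083*t^2 + 8178151859470*t^3)^{6} mod (27602976739333,f) = 12854473909508 + 7963176677664*t + 25624201281998*t^2 + 13313833389424*t^3.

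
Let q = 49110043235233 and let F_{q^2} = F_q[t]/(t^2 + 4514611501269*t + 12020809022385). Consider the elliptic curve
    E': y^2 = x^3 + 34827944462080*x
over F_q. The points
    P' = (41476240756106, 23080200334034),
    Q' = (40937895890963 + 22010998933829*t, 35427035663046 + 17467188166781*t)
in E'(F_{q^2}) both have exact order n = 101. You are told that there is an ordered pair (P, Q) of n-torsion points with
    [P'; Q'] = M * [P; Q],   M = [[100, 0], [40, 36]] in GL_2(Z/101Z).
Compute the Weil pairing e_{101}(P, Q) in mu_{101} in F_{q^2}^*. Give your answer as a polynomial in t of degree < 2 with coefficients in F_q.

43178048215054 + 3089026325360*t

Under M = [[100,0],[40,36]] in GL_2(Z/101), e_{101}(P',Q') = e_{101}(P,Q)^(100*36-0*40 mod 101).
So e_{101}(P,Q) = e_{101}(P',Q')^{14}, since 65*14 = 1 mod 101.
7-bit Miller (1100101) on E'/F_{49110043235233} with a'=34827944462080, b'=0: accumulate tangent/chord ratios at Q'+S and P'+S'.
So e_{101}(P',Q') = 35663740397131 + 16615070099008*t.
Raise to 14: e(P,Q) = 43178048215054 + 3089026325360*t in mu_{101}.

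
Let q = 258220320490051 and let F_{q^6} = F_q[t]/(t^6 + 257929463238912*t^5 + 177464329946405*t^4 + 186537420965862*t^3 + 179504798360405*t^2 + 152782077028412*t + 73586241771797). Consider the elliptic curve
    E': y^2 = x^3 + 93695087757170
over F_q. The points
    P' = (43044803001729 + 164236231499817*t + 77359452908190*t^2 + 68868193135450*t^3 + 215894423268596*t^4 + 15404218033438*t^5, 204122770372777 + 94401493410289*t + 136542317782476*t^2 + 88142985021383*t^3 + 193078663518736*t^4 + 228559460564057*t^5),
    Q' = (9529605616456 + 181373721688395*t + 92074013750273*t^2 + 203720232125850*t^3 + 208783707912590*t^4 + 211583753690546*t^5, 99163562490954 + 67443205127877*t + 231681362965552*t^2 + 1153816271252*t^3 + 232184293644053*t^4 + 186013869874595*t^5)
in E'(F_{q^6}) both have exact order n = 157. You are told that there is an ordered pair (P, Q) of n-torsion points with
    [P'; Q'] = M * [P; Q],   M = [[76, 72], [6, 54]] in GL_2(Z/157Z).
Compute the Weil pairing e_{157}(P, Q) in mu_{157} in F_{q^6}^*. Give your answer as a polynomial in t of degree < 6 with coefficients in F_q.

e_{157} is bilinear + alternating on E[157], so e_{157}(76*P + 72*Q, 6*P + 54*Q) = e_{157}(P,Q)^(76*54-72*6).
76*54 - 72*6 = 3672; reduced mod 157: det = 61, inverse 139.
Build f_{157,P'} and f_{157,Q'} via the 8-bit ladder of 157=10011101_2; evaluate at shifted divisors; quotient in F_{258220320490051^6}.
Result: e(P',Q') = 22350894266271 + 145685585475762*t + 243318171828429*t^2 + 127313756434719*t^3 + 123520264767750*t^4 + 123592234199072*t^5.
e_{157}(P,Q) = (22350894266271 + 145685585475762*t + 243318171828429*t^2 + 127313756434719*t^3 + 123520264767750*t^4 + 123592234199072*t^5)^{139} = 70809049052129 + 130035991819883*t + 251152753136055*t^2 + 23780487120626*t^3 + 6474473839633*t^4 + 63068900497533*t^5.

70809049052129 + 130035991819883*t + 251152753136055*t^2 + 23780487120626*t^3 + 6474473839633*t^4 + 63068900497533*t^5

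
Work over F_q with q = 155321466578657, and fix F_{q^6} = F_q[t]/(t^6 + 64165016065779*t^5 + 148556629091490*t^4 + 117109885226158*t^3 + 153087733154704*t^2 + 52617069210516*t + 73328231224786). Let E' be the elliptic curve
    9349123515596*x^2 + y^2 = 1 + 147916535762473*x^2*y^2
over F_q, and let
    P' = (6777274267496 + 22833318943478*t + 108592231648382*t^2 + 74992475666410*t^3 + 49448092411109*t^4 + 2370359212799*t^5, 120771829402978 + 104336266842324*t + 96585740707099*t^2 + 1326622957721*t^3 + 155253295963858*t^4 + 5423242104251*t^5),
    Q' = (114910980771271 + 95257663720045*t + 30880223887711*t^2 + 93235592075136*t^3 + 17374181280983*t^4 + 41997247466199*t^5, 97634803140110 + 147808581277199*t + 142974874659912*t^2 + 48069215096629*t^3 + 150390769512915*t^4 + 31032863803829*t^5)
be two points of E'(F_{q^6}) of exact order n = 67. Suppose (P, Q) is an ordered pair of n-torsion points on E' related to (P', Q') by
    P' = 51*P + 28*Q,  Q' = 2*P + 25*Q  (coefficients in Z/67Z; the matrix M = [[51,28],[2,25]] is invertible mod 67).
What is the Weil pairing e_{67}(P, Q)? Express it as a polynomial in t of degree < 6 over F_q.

Alternating bilinearity on E[67] (values in mu_{67} in F_{155321466578657^6}) gives e(P',Q') = e(P,Q)^det(M).
det(M) mod 67 = 13; its inverse in (Z/67)^* is 31 (check: 13*31 mod 67 = 1).
Map (x,y)_Ed via u=(1+y)/(1-y), v=(1+y)/((1-y)x) to Montgomery A=17957113940226,B=41627120113363; then to (a',b')=(35495665787394,27517278158505).
Build f_{67,P'} and f_{67,Q'} via the 7-bit ladder of 67=1000011_2; evaluate at shifted divisors; quotient in F_{155321466578657^6}.
The quotient is 66668390952263 + 100629578071899*t + 95889082540448*t^2 + 119627179541660*t^3 + 118731604551927*t^4 + 23459802614328*t^5.
(66668390952263 + 100629578071899*t + 95889082540448*t^2 + 119627179541660*t^3 + 118731604551927*t^4 + 23459802614328*t^5)^{31} mod (155321466578657,f) = 90792011614504 + 77522922951309*t + 57153120736452*t^2 + 6555240727387*t^3 + 108670554265528*t^4 + 112276536098381*t^5.

90792011614504 + 77522922951309*t + 57153120736452*t^2 + 6555240727387*t^3 + 108670554265528*t^4 + 112276536098381*t^5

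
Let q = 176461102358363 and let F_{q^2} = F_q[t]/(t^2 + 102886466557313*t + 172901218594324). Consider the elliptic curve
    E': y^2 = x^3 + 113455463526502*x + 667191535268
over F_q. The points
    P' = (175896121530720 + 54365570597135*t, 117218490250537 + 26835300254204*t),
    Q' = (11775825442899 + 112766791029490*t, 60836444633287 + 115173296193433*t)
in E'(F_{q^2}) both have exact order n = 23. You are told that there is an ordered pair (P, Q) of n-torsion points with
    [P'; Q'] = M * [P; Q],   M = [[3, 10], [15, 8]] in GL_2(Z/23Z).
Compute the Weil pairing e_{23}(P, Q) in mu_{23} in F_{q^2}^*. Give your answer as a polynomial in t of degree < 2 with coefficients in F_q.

171428939322461 + 85312522291451*t

e_{23} is bilinear + alternating on E[23], so e_{23}(3*P + 10*Q, 15*P + 8*Q) = e_{23}(P,Q)^(3*8-10*15).
So e_{23}(P,Q) = e_{23}(P',Q')^{2}, since 12*2 = 1 mod 23.
Run Miller on y^2=x^3+113455463526502*x+667191535268 over F_{176461102358363}: ladder 10111 (5 bits); e = f_P(D_Q)/f_Q(D_P).
e_{23}(P',Q') = 163502718352841 + 71137723945838*t.
Raise to 2: e(P,Q) = 171428939322461 + 85312522291451*t in mu_{23}.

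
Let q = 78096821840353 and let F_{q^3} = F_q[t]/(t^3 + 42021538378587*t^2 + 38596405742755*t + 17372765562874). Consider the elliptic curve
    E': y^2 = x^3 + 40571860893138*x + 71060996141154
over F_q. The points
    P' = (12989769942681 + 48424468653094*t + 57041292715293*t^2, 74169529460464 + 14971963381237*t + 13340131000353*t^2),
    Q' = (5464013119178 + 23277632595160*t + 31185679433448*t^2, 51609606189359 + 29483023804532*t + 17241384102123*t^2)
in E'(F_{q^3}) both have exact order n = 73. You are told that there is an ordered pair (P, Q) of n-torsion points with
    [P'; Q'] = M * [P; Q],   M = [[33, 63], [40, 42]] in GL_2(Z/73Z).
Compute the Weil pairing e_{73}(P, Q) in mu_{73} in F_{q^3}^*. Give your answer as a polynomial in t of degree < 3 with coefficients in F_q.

Alternating bilinearity on E[73] (values in mu_{73} in F_{78096821840353^3}) gives e(P',Q') = e(P,Q)^det(M).
det(M) mod 73 = 34; its inverse in (Z/73)^* is 58 (check: 34*58 mod 73 = 1).
7-bit Miller (1001001) on E'/F_{78096821840353} with a'=40571860893138, b'=71060996141154: accumulate tangent/chord ratios at Q'+S and P'+S'.
The quotient is 74428179770145 + 50176764476774*t + 72873620501989*t^2.
Raise to 58: e(P,Q) = 39028854958682 + 54070115065350*t + 2758300424422*t^2 in mu_{73}.

39028854958682 + 54070115065350*t + 2758300424422*t^2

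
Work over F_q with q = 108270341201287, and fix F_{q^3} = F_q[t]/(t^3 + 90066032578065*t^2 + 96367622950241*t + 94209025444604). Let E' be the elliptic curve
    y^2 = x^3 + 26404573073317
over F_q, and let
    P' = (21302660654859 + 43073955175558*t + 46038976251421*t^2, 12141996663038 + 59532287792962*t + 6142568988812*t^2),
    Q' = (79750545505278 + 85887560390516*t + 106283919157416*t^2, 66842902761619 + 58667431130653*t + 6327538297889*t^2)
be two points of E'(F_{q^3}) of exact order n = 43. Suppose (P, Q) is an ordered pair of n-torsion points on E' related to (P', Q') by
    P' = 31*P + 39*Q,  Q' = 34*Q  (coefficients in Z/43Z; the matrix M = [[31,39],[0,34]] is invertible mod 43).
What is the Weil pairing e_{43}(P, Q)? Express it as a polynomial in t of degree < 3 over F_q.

84569823112472 + 76714154375092*t + 65947613109294*t^2

Alternating bilinearity on E[43] (values in mu_{43} in F_{108270341201287^3}) gives e(P',Q') = e(P,Q)^det(M).
det M = 31*34 - 39*0 = 1054 = 22 (mod 43); 22^{-1} = 2 (mod 43).
Build f_{43,P'} and f_{43,Q'} via the 6-bit ladder of 43=101011_2; evaluate at shifted divisors; quotient in F_{108270341201287^3}.
The quotient is 16413097141097 + 8755097927510*t + 105614563040262*t^2.
Finally e_{43}(P,Q) = 84569823112472 + 76714154375092*t + 65947613109294*t^2.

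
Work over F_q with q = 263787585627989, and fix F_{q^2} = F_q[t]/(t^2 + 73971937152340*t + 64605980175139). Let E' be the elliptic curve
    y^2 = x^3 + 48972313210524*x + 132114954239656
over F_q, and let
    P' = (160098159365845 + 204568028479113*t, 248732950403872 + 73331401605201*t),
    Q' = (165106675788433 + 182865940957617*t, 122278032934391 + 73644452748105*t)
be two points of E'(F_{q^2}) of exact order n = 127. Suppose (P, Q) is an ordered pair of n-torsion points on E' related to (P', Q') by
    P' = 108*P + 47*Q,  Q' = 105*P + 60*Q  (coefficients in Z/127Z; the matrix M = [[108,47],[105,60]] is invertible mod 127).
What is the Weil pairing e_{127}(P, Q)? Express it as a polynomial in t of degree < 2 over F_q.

e_{127} is bilinear + alternating on E[127], so e_{127}(108*P + 47*Q, 105*P + 60*Q) = e_{127}(P,Q)^(108*60-47*105).
Inverting 21 mod 127: 121. Thus e_{127}(P,Q) = e(P',Q')^{121}.
n = 127 = (1111111)_2 (7 bits, wt 7); accumulate f_{127,P'}(Q'+S)/f_{127,P'}(S) along the 6-step ladder.
Result: e(P',Q') = 61214818093156 + 199171369423250*t.
Hence e(P,Q) = 126226378196322 + 80182477610072*t in F_{263787585627989^2}^*.

126226378196322 + 80182477610072*t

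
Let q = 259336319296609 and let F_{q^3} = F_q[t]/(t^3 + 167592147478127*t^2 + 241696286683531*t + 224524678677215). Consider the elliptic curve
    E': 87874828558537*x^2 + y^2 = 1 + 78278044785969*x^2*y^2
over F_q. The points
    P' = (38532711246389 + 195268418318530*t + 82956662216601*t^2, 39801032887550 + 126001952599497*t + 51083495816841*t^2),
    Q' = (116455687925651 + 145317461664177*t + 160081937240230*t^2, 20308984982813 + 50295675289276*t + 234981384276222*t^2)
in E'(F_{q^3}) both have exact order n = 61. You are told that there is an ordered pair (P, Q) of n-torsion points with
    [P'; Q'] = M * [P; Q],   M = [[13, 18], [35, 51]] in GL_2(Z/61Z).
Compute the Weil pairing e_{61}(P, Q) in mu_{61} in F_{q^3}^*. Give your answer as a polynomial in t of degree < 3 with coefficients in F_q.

Since e_{61}(P,P)=e_{61}(Q,Q)=1 and e_{61}(Q,P)=e_{61}(P,Q)^{-1}, expanding e_{61}(13*P + 18*Q,35*P + 51*Q) leaves e(P,Q)^det(M).
So e_{61}(P,Q) = e_{61}(P',Q')^{37}, since 33*37 = 1 mod 61.
Edwards a_E,d_E -> Montgomery A=189604983431532,B=127280206597094 -> Weierstrass 7075607638599,193346747027697 via alpha=114137585322954,beta=2399195943142.
Build f_{61,P'} and f_{61,Q'} via the 6-bit ladder of 61=111101_2; evaluate at shifted divisors; quotient in F_{259336319296609^3}.
f_P(D_Q)/f_Q(D_P) = 18072250073590 + 180237793174477*t + 117406422134297*t^2.
Hence e(P,Q) = 66204774502733 + 258731272441941*t + 173918094729782*t^2 in F_{259336319296609^3}^*.

66204774502733 + 258731272441941*t + 173918094729782*t^2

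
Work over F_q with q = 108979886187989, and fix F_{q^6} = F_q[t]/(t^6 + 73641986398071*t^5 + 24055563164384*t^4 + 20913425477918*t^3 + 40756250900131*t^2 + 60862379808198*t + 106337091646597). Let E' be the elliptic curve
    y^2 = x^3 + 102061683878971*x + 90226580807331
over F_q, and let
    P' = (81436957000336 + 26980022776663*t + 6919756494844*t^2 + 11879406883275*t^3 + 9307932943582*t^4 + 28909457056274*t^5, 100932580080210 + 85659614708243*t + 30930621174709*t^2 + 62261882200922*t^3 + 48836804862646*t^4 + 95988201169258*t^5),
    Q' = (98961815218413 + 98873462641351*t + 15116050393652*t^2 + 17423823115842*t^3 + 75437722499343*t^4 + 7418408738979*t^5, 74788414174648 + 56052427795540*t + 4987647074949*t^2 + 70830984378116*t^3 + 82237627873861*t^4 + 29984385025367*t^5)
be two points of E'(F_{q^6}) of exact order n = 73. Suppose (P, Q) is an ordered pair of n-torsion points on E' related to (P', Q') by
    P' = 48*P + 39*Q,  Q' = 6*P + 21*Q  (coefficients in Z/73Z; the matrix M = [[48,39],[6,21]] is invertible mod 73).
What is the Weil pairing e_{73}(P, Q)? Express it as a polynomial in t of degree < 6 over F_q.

Since e_{73}(P,P)=e_{73}(Q,Q)=1 and e_{73}(Q,P)=e_{73}(P,Q)^{-1}, expanding e_{73}(48*P + 39*Q,6*P + 21*Q) leaves e(P,Q)^det(M).
det(M) mod 73 = 44; its inverse in (Z/73)^* is 5 (check: 44*5 mod 73 = 1).
Build f_{73,P'} and f_{73,Q'} via the 7-bit ladder of 73=1001001_2; evaluate at shifted divisors; quotient in F_{108979886187989^6}.
So e_{73}(P',Q') = 51290981104568 + 80406830365928*t + 5197080794835*t^2 + 60839896279083*t^3 + 78228272831961*t^4 + 67387611674264*t^5.
Finally e_{73}(P,Q) = 43302465867863 + 54394929622754*t + 94825987000974*t^2 + 60620346685228*t^3 + 81993490834053*t^4 + 106045235115149*t^5.

43302465867863 + 54394929622754*t + 94825987000974*t^2 + 60620346685228*t^3 + 81993490834053*t^4 + 106045235115149*t^5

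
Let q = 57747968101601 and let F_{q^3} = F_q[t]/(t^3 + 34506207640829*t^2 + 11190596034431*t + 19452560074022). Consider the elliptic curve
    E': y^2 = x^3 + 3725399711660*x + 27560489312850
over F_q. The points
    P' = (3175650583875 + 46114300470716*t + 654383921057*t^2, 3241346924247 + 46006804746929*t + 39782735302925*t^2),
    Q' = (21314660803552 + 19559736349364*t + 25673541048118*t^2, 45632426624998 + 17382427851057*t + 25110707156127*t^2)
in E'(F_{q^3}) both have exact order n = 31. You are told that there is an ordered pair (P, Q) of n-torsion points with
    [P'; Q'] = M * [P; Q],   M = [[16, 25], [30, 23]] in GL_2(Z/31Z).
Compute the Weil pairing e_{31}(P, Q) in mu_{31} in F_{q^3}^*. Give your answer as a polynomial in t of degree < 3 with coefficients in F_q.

39293188223768 + 53064469972908*t + 48817263057377*t^2

e_{31}(aP+bQ,cP+dQ) = e_{31}(P,Q)^(ad-bc); with (a,b,c,d)=(16,25,30,23) this gives the det-31 law.
det(M) mod 31 = 21; its inverse in (Z/31)^* is 3 (check: 21*3 mod 31 = 1).
Build f_{31,P'} and f_{31,Q'} via the 5-bit ladder of 31=11111_2; evaluate at shifted divisors; quotient in F_{57747968101601^3}.
Result: e(P',Q') = 42725338682911 + 45649946109499*t + 24178937167669*t^2.
Finally e_{31}(P,Q) = 39293188223768 + 53064469972908*t + 48817263057377*t^2.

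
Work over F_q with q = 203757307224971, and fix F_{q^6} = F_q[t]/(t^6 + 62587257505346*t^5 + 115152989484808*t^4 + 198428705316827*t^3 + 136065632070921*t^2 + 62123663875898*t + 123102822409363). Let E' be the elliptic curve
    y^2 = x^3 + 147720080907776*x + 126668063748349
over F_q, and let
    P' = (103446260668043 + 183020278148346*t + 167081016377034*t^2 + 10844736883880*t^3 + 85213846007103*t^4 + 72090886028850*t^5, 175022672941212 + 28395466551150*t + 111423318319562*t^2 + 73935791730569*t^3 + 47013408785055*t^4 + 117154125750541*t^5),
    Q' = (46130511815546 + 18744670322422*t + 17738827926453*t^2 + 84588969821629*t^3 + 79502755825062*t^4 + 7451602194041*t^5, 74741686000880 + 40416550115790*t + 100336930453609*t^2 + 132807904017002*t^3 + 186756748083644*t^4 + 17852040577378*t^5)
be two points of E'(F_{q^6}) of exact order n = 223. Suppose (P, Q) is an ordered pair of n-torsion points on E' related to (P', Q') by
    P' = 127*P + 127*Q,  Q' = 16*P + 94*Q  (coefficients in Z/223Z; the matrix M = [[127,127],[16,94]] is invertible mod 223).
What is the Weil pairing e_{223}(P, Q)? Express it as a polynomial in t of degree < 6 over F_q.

36491557567082 + 29054556266995*t + 22970740367461*t^2 + 142917291613688*t^3 + 194224100065740*t^4 + 104093402837030*t^5

Under M = [[127,127],[16,94]] in GL_2(Z/223), e_{223}(P',Q') = e_{223}(P,Q)^(127*94-127*16 mod 223).
Hence e(P,Q) = e(P',Q')^{121} where 121 = 94^{-1} mod 223.
Double-and-add over 11011111: 8-1 doublings, 7-1 additions; each step l_{T,T}/v_{2T} or l_{T,P'}/v at Q'+S for random S.
e_{223}(P',Q') = 50962762906037 + 72892299872*t + 195653556702208*t^2 + 3400809289086*t^3 + 182798711814074*t^4 + 33110363403553*t^5.
Thus e_{223}(P,Q) = 36491557567082 + 29054556266995*t + 22970740367461*t^2 + 142917291613688*t^3 + 194224100065740*t^4 + 104093402837030*t^5.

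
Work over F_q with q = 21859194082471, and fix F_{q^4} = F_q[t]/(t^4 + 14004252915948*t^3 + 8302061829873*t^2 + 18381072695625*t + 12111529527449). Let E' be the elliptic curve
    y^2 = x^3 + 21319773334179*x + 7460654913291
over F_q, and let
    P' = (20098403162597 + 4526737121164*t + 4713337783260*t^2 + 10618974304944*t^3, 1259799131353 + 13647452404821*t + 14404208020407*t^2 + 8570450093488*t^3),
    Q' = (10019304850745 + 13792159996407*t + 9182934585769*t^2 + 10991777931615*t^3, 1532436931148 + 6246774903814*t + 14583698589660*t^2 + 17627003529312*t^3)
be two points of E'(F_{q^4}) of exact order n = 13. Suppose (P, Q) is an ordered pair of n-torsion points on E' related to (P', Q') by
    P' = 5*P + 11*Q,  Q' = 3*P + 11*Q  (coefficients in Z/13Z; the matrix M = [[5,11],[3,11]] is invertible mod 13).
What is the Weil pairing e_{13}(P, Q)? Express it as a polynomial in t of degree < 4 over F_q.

5637161845016 + 18601699106612*t + 4676604382965*t^2 + 2048084161460*t^3

Since e_{13}(P,P)=e_{13}(Q,Q)=1 and e_{13}(Q,P)=e_{13}(P,Q)^{-1}, expanding e_{13}(5*P + 11*Q,3*P + 11*Q) leaves e(P,Q)^det(M).
Hence e(P,Q) = e(P',Q')^{3} where 3 = 9^{-1} mod 13.
Miller loop for e_{13} over F_{21859194082471^4}: bits of 13 = 1101; 3 double steps + 2 add steps, l/v at each.
The quotient is 10000215232771 + 4729423216983*t + 15048136895056*t^2 + 103474610919*t^3.
Finally e_{13}(P,Q) = 5637161845016 + 18601699106612*t + 4676604382965*t^2 + 2048084161460*t^3.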